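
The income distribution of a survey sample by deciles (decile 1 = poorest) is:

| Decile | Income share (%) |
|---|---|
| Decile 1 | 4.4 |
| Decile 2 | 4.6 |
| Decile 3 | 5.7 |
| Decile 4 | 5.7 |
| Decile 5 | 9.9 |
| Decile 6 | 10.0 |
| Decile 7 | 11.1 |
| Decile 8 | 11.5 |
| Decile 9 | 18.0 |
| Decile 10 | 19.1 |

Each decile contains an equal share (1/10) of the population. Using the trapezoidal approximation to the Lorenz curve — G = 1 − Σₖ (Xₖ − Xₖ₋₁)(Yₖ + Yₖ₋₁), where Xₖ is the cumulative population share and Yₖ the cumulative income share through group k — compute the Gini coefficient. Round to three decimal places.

Cumulative income shares Yₖ: 0.0440, 0.0900, 0.1470, 0.2040, 0.3030, 0.4030, 0.5140, 0.6290, 0.8090, 1.0000
Σ (Xₖ−Xₖ₋₁)(Yₖ+Yₖ₋₁) = (1/10)(0.0440+0.0000) + (1/10)(0.0900+0.0440) + (1/10)(0.1470+0.0900) + (1/10)(0.2040+0.1470) + (1/10)(0.3030+0.2040) + (1/10)(0.4030+0.3030) + (1/10)(0.5140+0.4030) + (1/10)(0.6290+0.5140) + (1/10)(0.8090+0.6290) + (1/10)(1.0000+0.8090)
  = 0.0044 + 0.0134 + 0.0237 + 0.0351 + 0.0507 + 0.0706 + 0.0917 + 0.1143 + 0.1438 + 0.1809 = 0.7286
G = 1 − 0.7286 = 0.2714

0.271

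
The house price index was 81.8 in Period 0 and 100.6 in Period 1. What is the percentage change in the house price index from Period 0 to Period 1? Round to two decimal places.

Change = (100.6 − 81.8) / 81.8 × 100
       = 18.8 / 81.8 × 100 = 22.9829%

22.98%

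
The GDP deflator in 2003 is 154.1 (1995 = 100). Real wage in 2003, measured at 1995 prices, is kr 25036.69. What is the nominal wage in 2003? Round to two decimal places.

Nominal = Real × (Index/100) = 25036.69 × (154.1/100)
        = 25036.69 × 1.541 = 38581.5393

38581.54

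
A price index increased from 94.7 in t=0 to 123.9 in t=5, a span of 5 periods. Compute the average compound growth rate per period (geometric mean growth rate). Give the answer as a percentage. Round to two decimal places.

5.52%

Growth factor = (123.9/94.7)^(1/5) = (1.308342)^(1/5) = 1.055223
Growth rate = 1.055223 − 1 = 0.055223 = 5.5223%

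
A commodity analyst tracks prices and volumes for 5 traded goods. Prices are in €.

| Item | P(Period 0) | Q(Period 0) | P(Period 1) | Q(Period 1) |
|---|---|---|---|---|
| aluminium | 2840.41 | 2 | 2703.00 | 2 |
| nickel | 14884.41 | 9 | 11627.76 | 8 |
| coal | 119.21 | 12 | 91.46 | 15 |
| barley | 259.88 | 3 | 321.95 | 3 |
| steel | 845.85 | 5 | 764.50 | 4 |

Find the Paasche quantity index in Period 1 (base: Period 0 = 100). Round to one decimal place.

Paasche quantity index uses current-period prices as weights.
ΣP(Period 1)·Q(Period 1) = 2703.00×2 + 11627.76×8 + 91.46×15 + 321.95×3 + 764.50×4 = 5406 + 93022.08 + 1371.9 + 965.85 + 3058 = 103823.83
ΣP(Period 1)·Q(Period 0) = 2703.00×2 + 11627.76×9 + 91.46×12 + 321.95×3 + 764.50×5 = 5406 + 104649.84 + 1097.52 + 965.85 + 3822.5 = 115941.71
Index = 103823.83 / 115941.71 × 100 = 89.5483

89.5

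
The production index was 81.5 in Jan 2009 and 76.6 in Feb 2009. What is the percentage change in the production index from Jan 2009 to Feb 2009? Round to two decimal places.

-6.01%

Change = (76.6 − 81.5) / 81.5 × 100
       = -4.9 / 81.5 × 100 = -6.0123%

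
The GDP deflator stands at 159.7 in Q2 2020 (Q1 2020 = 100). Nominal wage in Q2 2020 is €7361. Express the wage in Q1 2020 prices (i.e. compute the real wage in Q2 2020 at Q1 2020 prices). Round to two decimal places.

Real = Nominal ÷ (Index/100) = 7361 ÷ (159.7/100)
     = 7361 ÷ 1.597 = 4609.2674

4609.27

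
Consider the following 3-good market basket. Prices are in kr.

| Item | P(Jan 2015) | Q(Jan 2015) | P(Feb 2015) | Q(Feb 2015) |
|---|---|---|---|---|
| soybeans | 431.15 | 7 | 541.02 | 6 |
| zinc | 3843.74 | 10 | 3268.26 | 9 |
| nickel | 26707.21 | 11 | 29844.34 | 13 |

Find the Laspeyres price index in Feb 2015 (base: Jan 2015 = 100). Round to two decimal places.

Laspeyres price index uses base-period quantities as weights.
ΣP(Feb 2015)·Q(Jan 2015) = 541.02×7 + 3268.26×10 + 29844.34×11 = 3787.14 + 32682.6 + 328287.74 = 364757.48
ΣP(Jan 2015)·Q(Jan 2015) = 431.15×7 + 3843.74×10 + 26707.21×11 = 3018.05 + 38437.4 + 293779.31 = 335234.76
Index = 364757.48 / 335234.76 × 100 = 108.8066

108.81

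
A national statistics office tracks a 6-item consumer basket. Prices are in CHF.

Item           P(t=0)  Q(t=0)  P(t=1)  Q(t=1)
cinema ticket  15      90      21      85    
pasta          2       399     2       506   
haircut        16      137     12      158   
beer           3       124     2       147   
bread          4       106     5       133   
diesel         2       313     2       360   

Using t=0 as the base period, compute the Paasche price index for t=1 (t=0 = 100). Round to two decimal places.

97.91

Paasche price index uses current-period quantities as weights.
ΣP(t=1)·Q(t=1) = 21×85 + 2×506 + 12×158 + 2×147 + 5×133 + 2×360 = 1785 + 1012 + 1896 + 294 + 665 + 720 = 6372
ΣP(t=0)·Q(t=1) = 15×85 + 2×506 + 16×158 + 3×147 + 4×133 + 2×360 = 1275 + 1012 + 2528 + 441 + 532 + 720 = 6508
Index = 6372 / 6508 × 100 = 97.9103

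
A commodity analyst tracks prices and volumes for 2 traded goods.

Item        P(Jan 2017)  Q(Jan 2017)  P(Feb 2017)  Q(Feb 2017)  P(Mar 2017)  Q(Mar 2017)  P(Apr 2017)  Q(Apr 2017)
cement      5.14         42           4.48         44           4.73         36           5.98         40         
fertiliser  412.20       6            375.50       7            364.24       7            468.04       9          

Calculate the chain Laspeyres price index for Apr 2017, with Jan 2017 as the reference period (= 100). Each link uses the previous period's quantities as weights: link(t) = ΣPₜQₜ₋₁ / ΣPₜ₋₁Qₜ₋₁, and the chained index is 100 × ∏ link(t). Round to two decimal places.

113.74

Link Jan 2017→Feb 2017:
ΣP(Feb 2017)Q(Jan 2017) = 4.48×42 + 375.50×6 = 188.16 + 2253 = 2441.16
ΣP(Jan 2017)Q(Jan 2017) = 5.14×42 + 412.20×6 = 215.88 + 2473.2 = 2689.08
link = 2441.16/2689.08 = 0.907805
Link Feb 2017→Mar 2017:
ΣP(Mar 2017)Q(Feb 2017) = 4.73×44 + 364.24×7 = 208.12 + 2549.68 = 2757.8
ΣP(Feb 2017)Q(Feb 2017) = 4.48×44 + 375.50×7 = 197.12 + 2628.5 = 2825.62
link = 2757.8/2825.62 = 0.975998
Link Mar 2017→Apr 2017:
ΣP(Apr 2017)Q(Mar 2017) = 5.98×36 + 468.04×7 = 215.28 + 3276.28 = 3491.56
ΣP(Mar 2017)Q(Mar 2017) = 4.73×36 + 364.24×7 = 170.28 + 2549.68 = 2719.96
link = 3491.56/2719.96 = 1.283681
Chained index = 100 × 0.907805 × 0.975998 × 1.283681 = 113.7362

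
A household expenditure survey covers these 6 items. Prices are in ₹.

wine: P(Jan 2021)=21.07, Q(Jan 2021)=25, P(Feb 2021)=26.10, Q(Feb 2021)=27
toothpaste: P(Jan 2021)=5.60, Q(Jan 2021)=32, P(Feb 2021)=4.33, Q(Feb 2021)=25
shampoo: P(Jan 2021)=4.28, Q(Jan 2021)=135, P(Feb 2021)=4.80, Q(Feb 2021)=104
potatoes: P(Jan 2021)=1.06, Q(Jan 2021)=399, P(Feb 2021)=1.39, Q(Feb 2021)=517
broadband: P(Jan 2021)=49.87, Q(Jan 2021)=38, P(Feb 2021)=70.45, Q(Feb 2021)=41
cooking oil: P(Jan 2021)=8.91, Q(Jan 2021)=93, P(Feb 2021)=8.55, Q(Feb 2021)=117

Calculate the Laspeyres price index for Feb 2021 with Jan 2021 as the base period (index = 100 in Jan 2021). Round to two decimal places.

Laspeyres price index uses base-period quantities as weights.
ΣP(Feb 2021)·Q(Jan 2021) = 26.10×25 + 4.33×32 + 4.80×135 + 1.39×399 + 70.45×38 + 8.55×93 = 652.5 + 138.56 + 648 + 554.61 + 2677.1 + 795.15 = 5465.92
ΣP(Jan 2021)·Q(Jan 2021) = 21.07×25 + 5.60×32 + 4.28×135 + 1.06×399 + 49.87×38 + 8.91×93 = 526.75 + 179.2 + 577.8 + 422.94 + 1895.06 + 828.63 = 4430.38
Index = 5465.92 / 4430.38 × 100 = 123.3736

123.37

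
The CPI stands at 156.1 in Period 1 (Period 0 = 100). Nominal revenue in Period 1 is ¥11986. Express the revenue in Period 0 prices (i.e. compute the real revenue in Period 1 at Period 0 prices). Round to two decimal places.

7678.41

Real = Nominal ÷ (Index/100) = 11986 ÷ (156.1/100)
     = 11986 ÷ 1.561 = 7678.4113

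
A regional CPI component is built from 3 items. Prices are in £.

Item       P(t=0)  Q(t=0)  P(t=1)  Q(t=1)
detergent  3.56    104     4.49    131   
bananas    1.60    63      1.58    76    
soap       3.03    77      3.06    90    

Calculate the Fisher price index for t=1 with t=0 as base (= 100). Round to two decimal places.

Laspeyres component (base-period weights):
ΣP(t=1)Q(t=0) = 4.49×104 + 1.58×63 + 3.06×77 = 466.96 + 99.54 + 235.62 = 802.12
ΣP(t=0)Q(t=0) = 3.56×104 + 1.60×63 + 3.03×77 = 370.24 + 100.8 + 233.31 = 704.35
L = 802.12 / 704.35 × 100 = 113.8809
Paasche component (current-period weights):
ΣP(t=1)Q(t=1) = 4.49×131 + 1.58×76 + 3.06×90 = 588.19 + 120.08 + 275.4 = 983.67
ΣP(t=0)Q(t=1) = 3.56×131 + 1.60×76 + 3.03×90 = 466.36 + 121.6 + 272.7 = 860.66
P = 983.67 / 860.66 × 100 = 114.2925
Fisher = √(L × P) = √(113.8809 × 114.2925) = 114.0865

114.09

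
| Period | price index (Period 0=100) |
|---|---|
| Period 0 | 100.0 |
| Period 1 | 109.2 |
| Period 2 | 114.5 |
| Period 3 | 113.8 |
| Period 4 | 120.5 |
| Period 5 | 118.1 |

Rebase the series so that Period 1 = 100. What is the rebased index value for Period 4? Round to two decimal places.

Rebased(Period 4) = 120.5 / 109.2 × 100 = 110.3480

110.35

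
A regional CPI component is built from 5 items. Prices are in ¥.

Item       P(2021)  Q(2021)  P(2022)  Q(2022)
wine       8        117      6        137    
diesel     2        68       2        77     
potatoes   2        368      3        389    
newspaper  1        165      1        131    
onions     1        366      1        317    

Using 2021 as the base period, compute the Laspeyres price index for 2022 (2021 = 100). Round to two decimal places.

105.73

Laspeyres price index uses base-period quantities as weights.
ΣP(2022)·Q(2021) = 6×117 + 2×68 + 3×368 + 1×165 + 1×366 = 702 + 136 + 1104 + 165 + 366 = 2473
ΣP(2021)·Q(2021) = 8×117 + 2×68 + 2×368 + 1×165 + 1×366 = 936 + 136 + 736 + 165 + 366 = 2339
Index = 2473 / 2339 × 100 = 105.7289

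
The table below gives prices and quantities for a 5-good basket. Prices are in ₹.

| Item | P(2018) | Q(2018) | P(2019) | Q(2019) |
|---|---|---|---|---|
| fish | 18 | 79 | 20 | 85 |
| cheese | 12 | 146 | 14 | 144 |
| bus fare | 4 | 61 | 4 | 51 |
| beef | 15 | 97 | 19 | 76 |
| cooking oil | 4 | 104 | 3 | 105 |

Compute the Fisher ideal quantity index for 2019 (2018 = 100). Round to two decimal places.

Laspeyres component (base-period weights):
ΣP(2018)Q(2019) = 18×85 + 12×144 + 4×51 + 15×76 + 4×105 = 1530 + 1728 + 204 + 1140 + 420 = 5022
ΣP(2018)Q(2018) = 18×79 + 12×146 + 4×61 + 15×97 + 4×104 = 1422 + 1752 + 244 + 1455 + 416 = 5289
L = 5022 / 5289 × 100 = 94.9518
Paasche component (current-period weights):
ΣP(2019)Q(2019) = 20×85 + 14×144 + 4×51 + 19×76 + 3×105 = 1700 + 2016 + 204 + 1444 + 315 = 5679
ΣP(2019)Q(2018) = 20×79 + 14×146 + 4×61 + 19×97 + 3×104 = 1580 + 2044 + 244 + 1843 + 312 = 6023
P = 5679 / 6023 × 100 = 94.2886
Fisher = √(L × P) = √(94.9518 × 94.2886) = 94.6196

94.62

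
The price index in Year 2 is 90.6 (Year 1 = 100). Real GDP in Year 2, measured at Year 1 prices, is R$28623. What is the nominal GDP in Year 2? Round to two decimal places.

Nominal = Real × (Index/100) = 28623 × (90.6/100)
        = 28623 × 0.906 = 25932.4380

25932.44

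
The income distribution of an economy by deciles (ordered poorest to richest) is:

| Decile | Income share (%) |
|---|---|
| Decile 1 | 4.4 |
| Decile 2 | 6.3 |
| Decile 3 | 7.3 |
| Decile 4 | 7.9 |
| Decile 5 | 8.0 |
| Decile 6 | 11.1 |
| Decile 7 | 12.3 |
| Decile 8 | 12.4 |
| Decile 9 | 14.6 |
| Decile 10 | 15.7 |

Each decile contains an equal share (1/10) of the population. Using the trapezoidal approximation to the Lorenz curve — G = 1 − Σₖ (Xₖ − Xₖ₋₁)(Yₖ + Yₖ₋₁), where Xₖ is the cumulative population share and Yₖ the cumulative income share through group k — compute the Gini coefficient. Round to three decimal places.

0.202

Cumulative income shares Yₖ: 0.0440, 0.1070, 0.1800, 0.2590, 0.3390, 0.4500, 0.5730, 0.6970, 0.8430, 1.0000
Σ (Xₖ−Xₖ₋₁)(Yₖ+Yₖ₋₁) = (1/10)(0.0440+0.0000) + (1/10)(0.1070+0.0440) + (1/10)(0.1800+0.1070) + (1/10)(0.2590+0.1800) + (1/10)(0.3390+0.2590) + (1/10)(0.4500+0.3390) + (1/10)(0.5730+0.4500) + (1/10)(0.6970+0.5730) + (1/10)(0.8430+0.6970) + (1/10)(1.0000+0.8430)
  = 0.0044 + 0.0151 + 0.0287 + 0.0439 + 0.0598 + 0.0789 + 0.1023 + 0.1270 + 0.1540 + 0.1843 = 0.7984
G = 1 − 0.7984 = 0.2016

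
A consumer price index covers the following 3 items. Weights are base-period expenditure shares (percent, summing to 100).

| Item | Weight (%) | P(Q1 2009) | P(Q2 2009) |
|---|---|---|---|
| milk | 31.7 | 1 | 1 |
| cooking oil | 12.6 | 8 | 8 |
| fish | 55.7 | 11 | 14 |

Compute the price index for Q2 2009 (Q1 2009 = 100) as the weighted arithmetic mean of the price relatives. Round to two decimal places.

milk: 31.7 × (1/1) = 31.7 × 1.000000 = 31.7000
cooking oil: 12.6 × (8/8) = 12.6 × 1.000000 = 12.6000
fish: 55.7 × (14/11) = 55.7 × 1.272727 = 70.8909
Index = Σ wᵢ·(p₁ᵢ/p₀ᵢ) = 31.7000 + 12.6000 + 70.8909 = 115.1909

115.19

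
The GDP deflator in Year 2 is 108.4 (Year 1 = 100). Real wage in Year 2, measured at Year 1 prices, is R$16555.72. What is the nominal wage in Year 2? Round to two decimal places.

17946.40

Nominal = Real × (Index/100) = 16555.72 × (108.4/100)
        = 16555.72 × 1.084 = 17946.4005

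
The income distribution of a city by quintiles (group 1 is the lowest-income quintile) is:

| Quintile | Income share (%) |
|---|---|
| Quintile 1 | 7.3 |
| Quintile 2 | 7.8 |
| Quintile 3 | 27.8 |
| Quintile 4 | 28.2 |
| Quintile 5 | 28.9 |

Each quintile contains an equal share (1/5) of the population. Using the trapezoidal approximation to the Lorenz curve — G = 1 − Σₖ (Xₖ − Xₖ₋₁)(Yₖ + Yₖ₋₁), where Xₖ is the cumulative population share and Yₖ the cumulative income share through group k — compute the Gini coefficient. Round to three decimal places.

0.254

Cumulative income shares Yₖ: 0.0730, 0.1510, 0.4290, 0.7110, 1.0000
Σ (Xₖ−Xₖ₋₁)(Yₖ+Yₖ₋₁) = (1/5)(0.0730+0.0000) + (1/5)(0.1510+0.0730) + (1/5)(0.4290+0.1510) + (1/5)(0.7110+0.4290) + (1/5)(1.0000+0.7110)
  = 0.0146 + 0.0448 + 0.1160 + 0.2280 + 0.3422 = 0.7456
G = 1 − 0.7456 = 0.2544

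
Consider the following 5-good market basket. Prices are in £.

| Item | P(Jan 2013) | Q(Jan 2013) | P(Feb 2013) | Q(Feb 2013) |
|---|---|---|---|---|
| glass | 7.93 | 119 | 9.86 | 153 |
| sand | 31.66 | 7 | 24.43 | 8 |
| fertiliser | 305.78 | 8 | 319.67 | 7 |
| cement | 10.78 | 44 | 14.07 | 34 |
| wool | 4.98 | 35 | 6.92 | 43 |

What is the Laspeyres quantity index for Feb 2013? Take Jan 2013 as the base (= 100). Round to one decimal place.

98.3

Laspeyres quantity index uses base-period prices as weights.
ΣP(Jan 2013)·Q(Feb 2013) = 7.93×153 + 31.66×8 + 305.78×7 + 10.78×34 + 4.98×43 = 1213.29 + 253.28 + 2140.46 + 366.52 + 214.14 = 4187.69
ΣP(Jan 2013)·Q(Jan 2013) = 7.93×119 + 31.66×7 + 305.78×8 + 10.78×44 + 4.98×35 = 943.67 + 221.62 + 2446.24 + 474.32 + 174.3 = 4260.15
Index = 4187.69 / 4260.15 × 100 = 98.2991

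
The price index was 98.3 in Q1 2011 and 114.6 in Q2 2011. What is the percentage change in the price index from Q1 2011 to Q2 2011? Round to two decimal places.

16.58%

Change = (114.6 − 98.3) / 98.3 × 100
       = 16.3 / 98.3 × 100 = 16.5819%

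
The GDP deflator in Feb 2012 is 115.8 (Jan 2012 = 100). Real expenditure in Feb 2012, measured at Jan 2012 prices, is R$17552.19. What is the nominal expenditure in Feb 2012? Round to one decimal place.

Nominal = Real × (Index/100) = 17552.19 × (115.8/100)
        = 17552.19 × 1.158 = 20325.4360

20325.4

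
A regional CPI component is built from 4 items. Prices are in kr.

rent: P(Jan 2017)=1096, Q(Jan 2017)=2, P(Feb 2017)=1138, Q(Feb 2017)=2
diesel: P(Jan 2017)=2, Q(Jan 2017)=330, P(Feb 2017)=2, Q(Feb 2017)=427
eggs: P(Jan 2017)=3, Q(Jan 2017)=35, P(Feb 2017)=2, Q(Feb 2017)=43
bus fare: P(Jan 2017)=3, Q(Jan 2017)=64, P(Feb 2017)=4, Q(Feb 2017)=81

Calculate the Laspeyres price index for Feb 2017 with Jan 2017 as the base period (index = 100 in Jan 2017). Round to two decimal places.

Laspeyres price index uses base-period quantities as weights.
ΣP(Feb 2017)·Q(Jan 2017) = 1138×2 + 2×330 + 2×35 + 4×64 = 2276 + 660 + 70 + 256 = 3262
ΣP(Jan 2017)·Q(Jan 2017) = 1096×2 + 2×330 + 3×35 + 3×64 = 2192 + 660 + 105 + 192 = 3149
Index = 3262 / 3149 × 100 = 103.5884

103.59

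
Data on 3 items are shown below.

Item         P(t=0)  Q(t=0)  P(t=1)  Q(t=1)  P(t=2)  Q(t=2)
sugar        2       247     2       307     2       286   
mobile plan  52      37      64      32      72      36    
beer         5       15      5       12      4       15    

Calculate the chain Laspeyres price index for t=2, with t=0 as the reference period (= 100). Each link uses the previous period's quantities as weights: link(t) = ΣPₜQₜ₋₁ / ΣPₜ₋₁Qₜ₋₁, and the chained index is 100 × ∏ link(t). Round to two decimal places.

128.37

Link t=0→t=1:
ΣP(t=1)Q(t=0) = 2×247 + 64×37 + 5×15 = 494 + 2368 + 75 = 2937
ΣP(t=0)Q(t=0) = 2×247 + 52×37 + 5×15 = 494 + 1924 + 75 = 2493
link = 2937/2493 = 1.178099
Link t=1→t=2:
ΣP(t=2)Q(t=1) = 2×307 + 72×32 + 4×12 = 614 + 2304 + 48 = 2966
ΣP(t=1)Q(t=1) = 2×307 + 64×32 + 5×12 = 614 + 2048 + 60 = 2722
link = 2966/2722 = 1.089640
Chained index = 100 × 1.178099 × 1.089640 = 128.3703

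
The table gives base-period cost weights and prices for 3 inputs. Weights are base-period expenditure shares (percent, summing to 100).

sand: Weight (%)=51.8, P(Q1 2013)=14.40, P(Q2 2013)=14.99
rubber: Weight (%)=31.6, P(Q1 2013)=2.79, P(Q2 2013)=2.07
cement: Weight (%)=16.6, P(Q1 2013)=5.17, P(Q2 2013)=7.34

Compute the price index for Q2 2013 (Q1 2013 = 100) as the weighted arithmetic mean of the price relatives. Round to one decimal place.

sand: 51.8 × (14.99/14.40) = 51.8 × 1.040972 = 53.9224
rubber: 31.6 × (2.07/2.79) = 31.6 × 0.741935 = 23.4452
cement: 16.6 × (7.34/5.17) = 16.6 × 1.419729 = 23.5675
Index = Σ wᵢ·(p₁ᵢ/p₀ᵢ) = 53.9224 + 23.4452 + 23.5675 = 100.9350

100.9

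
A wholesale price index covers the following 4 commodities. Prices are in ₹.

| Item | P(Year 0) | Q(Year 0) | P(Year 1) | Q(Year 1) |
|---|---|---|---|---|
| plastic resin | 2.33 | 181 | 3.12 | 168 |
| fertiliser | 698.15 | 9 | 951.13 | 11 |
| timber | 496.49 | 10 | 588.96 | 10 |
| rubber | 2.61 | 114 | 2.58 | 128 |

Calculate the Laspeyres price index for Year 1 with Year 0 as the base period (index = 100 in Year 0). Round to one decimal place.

127.9

Laspeyres price index uses base-period quantities as weights.
ΣP(Year 1)·Q(Year 0) = 3.12×181 + 951.13×9 + 588.96×10 + 2.58×114 = 564.72 + 8560.17 + 5889.6 + 294.12 = 15308.61
ΣP(Year 0)·Q(Year 0) = 2.33×181 + 698.15×9 + 496.49×10 + 2.61×114 = 421.73 + 6283.35 + 4964.9 + 297.54 = 11967.52
Index = 15308.61 / 11967.52 × 100 = 127.9180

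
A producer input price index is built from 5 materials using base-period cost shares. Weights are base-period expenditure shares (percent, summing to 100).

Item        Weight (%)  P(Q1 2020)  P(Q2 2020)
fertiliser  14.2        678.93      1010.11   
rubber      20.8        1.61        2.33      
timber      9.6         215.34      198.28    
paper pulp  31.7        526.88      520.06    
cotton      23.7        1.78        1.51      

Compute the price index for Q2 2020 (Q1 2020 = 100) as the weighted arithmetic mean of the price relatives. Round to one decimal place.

fertiliser: 14.2 × (1010.11/678.93) = 14.2 × 1.487797 = 21.1267
rubber: 20.8 × (2.33/1.61) = 20.8 × 1.447205 = 30.1019
timber: 9.6 × (198.28/215.34) = 9.6 × 0.920776 = 8.8395
paper pulp: 31.7 × (520.06/526.88) = 31.7 × 0.987056 = 31.2897
cotton: 23.7 × (1.51/1.78) = 23.7 × 0.848315 = 20.1051
Index = Σ wᵢ·(p₁ᵢ/p₀ᵢ) = 21.1267 + 30.1019 + 8.8395 + 31.2897 + 20.1051 = 111.4628

111.5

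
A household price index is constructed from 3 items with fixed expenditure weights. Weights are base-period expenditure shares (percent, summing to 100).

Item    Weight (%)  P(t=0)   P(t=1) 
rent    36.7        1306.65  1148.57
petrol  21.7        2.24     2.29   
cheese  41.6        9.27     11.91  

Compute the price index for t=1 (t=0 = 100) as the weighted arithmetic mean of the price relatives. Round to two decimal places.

rent: 36.7 × (1148.57/1306.65) = 36.7 × 0.879019 = 32.2600
petrol: 21.7 × (2.29/2.24) = 21.7 × 1.022321 = 22.1844
cheese: 41.6 × (11.91/9.27) = 41.6 × 1.284790 = 53.4472
Index = Σ wᵢ·(p₁ᵢ/p₀ᵢ) = 32.2600 + 22.1844 + 53.4472 = 107.8916

107.89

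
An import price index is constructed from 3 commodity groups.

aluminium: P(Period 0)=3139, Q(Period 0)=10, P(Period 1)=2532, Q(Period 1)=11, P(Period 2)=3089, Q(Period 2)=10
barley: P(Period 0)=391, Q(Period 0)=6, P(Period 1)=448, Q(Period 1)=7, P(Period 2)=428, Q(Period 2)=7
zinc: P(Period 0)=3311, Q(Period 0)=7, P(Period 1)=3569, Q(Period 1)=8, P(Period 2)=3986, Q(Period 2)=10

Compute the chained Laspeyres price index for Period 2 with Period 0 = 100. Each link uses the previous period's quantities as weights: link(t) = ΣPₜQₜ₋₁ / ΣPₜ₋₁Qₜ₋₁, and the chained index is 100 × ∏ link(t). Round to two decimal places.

Link Period 0→Period 1:
ΣP(Period 1)Q(Period 0) = 2532×10 + 448×6 + 3569×7 = 25320 + 2688 + 24983 = 52991
ΣP(Period 0)Q(Period 0) = 3139×10 + 391×6 + 3311×7 = 31390 + 2346 + 23177 = 56913
link = 52991/56913 = 0.931088
Link Period 1→Period 2:
ΣP(Period 2)Q(Period 1) = 3089×11 + 428×7 + 3986×8 = 33979 + 2996 + 31888 = 68863
ΣP(Period 1)Q(Period 1) = 2532×11 + 448×7 + 3569×8 = 27852 + 3136 + 28552 = 59540
link = 68863/59540 = 1.156584
Chained index = 100 × 0.931088 × 1.156584 = 107.6881

107.69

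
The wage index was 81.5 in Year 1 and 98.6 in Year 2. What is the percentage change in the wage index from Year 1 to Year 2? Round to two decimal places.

Change = (98.6 − 81.5) / 81.5 × 100
       = 17.1 / 81.5 × 100 = 20.9816%

20.98%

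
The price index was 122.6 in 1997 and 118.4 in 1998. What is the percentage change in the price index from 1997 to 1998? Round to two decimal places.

Change = (118.4 − 122.6) / 122.6 × 100
       = -4.2 / 122.6 × 100 = -3.4258%

-3.43%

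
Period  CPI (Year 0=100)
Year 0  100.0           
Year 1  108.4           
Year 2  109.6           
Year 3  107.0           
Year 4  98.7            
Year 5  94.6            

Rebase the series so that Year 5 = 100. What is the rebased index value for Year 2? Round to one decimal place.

Rebased(Year 2) = 109.6 / 94.6 × 100 = 115.8562

115.9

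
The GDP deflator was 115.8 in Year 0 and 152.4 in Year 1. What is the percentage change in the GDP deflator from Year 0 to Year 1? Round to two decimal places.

31.61%

Change = (152.4 − 115.8) / 115.8 × 100
       = 36.6 / 115.8 × 100 = 31.6062%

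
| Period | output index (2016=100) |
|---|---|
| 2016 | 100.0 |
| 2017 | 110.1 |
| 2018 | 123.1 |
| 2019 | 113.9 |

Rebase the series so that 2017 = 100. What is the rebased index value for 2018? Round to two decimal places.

111.81

Rebased(2018) = 123.1 / 110.1 × 100 = 111.8074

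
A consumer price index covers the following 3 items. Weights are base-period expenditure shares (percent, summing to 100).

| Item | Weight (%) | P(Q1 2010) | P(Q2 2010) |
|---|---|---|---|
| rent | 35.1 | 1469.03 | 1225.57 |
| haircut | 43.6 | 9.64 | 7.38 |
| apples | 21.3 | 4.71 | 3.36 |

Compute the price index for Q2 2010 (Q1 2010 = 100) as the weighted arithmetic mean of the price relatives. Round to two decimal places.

77.86

rent: 35.1 × (1225.57/1469.03) = 35.1 × 0.834272 = 29.2829
haircut: 43.6 × (7.38/9.64) = 43.6 × 0.765560 = 33.3784
apples: 21.3 × (3.36/4.71) = 21.3 × 0.713376 = 15.1949
Index = Σ wᵢ·(p₁ᵢ/p₀ᵢ) = 29.2829 + 33.3784 + 15.1949 = 77.8563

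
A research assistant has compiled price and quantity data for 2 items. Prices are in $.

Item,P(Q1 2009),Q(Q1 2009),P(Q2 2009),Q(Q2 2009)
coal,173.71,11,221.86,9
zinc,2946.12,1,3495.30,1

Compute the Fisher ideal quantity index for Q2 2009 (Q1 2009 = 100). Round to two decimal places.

Laspeyres component (base-period weights):
ΣP(Q1 2009)Q(Q2 2009) = 173.71×9 + 2946.12×1 = 1563.39 + 2946.12 = 4509.51
ΣP(Q1 2009)Q(Q1 2009) = 173.71×11 + 2946.12×1 = 1910.81 + 2946.12 = 4856.93
L = 4509.51 / 4856.93 × 100 = 92.8469
Paasche component (current-period weights):
ΣP(Q2 2009)Q(Q2 2009) = 221.86×9 + 3495.30×1 = 1996.74 + 3495.3 = 5492.04
ΣP(Q2 2009)Q(Q1 2009) = 221.86×11 + 3495.30×1 = 2440.46 + 3495.3 = 5935.76
P = 5492.04 / 5935.76 × 100 = 92.5246
Fisher = √(L × P) = √(92.8469 × 92.5246) = 92.6856

92.69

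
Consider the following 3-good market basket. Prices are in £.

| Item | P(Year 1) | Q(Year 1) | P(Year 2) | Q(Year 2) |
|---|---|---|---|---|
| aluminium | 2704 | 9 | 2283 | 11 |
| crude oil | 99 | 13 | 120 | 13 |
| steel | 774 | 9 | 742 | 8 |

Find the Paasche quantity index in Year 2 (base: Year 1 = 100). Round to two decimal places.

Paasche quantity index uses current-period prices as weights.
ΣP(Year 2)·Q(Year 2) = 2283×11 + 120×13 + 742×8 = 25113 + 1560 + 5936 = 32609
ΣP(Year 2)·Q(Year 1) = 2283×9 + 120×13 + 742×9 = 20547 + 1560 + 6678 = 28785
Index = 32609 / 28785 × 100 = 113.2847

113.28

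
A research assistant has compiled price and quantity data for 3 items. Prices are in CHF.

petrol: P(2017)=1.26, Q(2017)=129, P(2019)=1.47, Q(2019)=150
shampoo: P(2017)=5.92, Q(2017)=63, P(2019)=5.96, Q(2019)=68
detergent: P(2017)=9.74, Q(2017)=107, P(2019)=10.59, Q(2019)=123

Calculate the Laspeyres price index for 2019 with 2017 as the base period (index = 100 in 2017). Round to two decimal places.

Laspeyres price index uses base-period quantities as weights.
ΣP(2019)·Q(2017) = 1.47×129 + 5.96×63 + 10.59×107 = 189.63 + 375.48 + 1133.13 = 1698.24
ΣP(2017)·Q(2017) = 1.26×129 + 5.92×63 + 9.74×107 = 162.54 + 372.96 + 1042.18 = 1577.68
Index = 1698.24 / 1577.68 × 100 = 107.6416

107.64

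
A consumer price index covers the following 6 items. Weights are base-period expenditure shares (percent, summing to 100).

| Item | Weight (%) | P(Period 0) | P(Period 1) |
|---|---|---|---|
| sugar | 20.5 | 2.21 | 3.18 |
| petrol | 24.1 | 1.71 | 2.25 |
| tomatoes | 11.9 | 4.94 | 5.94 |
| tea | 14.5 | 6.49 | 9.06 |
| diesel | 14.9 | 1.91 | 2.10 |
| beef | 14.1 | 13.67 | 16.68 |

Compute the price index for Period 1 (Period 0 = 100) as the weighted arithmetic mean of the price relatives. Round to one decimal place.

129.3

sugar: 20.5 × (3.18/2.21) = 20.5 × 1.438914 = 29.4977
petrol: 24.1 × (2.25/1.71) = 24.1 × 1.315789 = 31.7105
tomatoes: 11.9 × (5.94/4.94) = 11.9 × 1.202429 = 14.3089
tea: 14.5 × (9.06/6.49) = 14.5 × 1.395994 = 20.2419
diesel: 14.9 × (2.10/1.91) = 14.9 × 1.099476 = 16.3822
beef: 14.1 × (16.68/13.67) = 14.1 × 1.220190 = 17.2047
Index = Σ wᵢ·(p₁ᵢ/p₀ᵢ) = 29.4977 + 31.7105 + 14.3089 + 20.2419 + 16.3822 + 17.2047 = 129.3460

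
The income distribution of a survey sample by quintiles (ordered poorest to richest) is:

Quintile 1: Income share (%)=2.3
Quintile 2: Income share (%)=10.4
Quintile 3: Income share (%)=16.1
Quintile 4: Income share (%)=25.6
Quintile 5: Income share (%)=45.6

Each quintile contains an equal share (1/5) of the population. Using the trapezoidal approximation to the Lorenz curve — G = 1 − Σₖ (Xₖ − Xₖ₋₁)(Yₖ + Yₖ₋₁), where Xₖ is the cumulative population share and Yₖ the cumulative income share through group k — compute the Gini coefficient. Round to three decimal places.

Cumulative income shares Yₖ: 0.0230, 0.1270, 0.2880, 0.5440, 1.0000
Σ (Xₖ−Xₖ₋₁)(Yₖ+Yₖ₋₁) = (1/5)(0.0230+0.0000) + (1/5)(0.1270+0.0230) + (1/5)(0.2880+0.1270) + (1/5)(0.5440+0.2880) + (1/5)(1.0000+0.5440)
  = 0.0046 + 0.0300 + 0.0830 + 0.1664 + 0.3088 = 0.5928
G = 1 − 0.5928 = 0.4072

0.407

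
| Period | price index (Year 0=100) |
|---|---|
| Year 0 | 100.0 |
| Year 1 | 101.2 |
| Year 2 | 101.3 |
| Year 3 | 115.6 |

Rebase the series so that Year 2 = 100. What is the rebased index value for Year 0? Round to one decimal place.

Rebased(Year 0) = 100.0 / 101.3 × 100 = 98.7167

98.7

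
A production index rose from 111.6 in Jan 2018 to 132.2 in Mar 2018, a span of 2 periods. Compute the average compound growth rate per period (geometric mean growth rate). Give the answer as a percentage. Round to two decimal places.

8.84%

Growth factor = (132.2/111.6)^(1/2) = (1.184588)^(1/2) = 1.088388
Growth rate = 1.088388 − 1 = 0.088388 = 8.8388%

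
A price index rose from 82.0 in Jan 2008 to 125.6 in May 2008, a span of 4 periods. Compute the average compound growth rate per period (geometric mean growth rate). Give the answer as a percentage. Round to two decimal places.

Growth factor = (125.6/82.0)^(1/4) = (1.531707)^(1/4) = 1.112484
Growth rate = 1.112484 − 1 = 0.112484 = 11.2484%

11.25%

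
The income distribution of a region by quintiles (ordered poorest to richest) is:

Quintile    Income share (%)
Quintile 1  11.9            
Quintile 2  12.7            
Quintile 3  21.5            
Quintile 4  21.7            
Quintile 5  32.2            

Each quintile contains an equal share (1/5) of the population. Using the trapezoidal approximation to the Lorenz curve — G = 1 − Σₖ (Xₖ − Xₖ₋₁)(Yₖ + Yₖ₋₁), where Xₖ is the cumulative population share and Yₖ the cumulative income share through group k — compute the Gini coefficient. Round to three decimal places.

0.198

Cumulative income shares Yₖ: 0.1190, 0.2460, 0.4610, 0.6780, 1.0000
Σ (Xₖ−Xₖ₋₁)(Yₖ+Yₖ₋₁) = (1/5)(0.1190+0.0000) + (1/5)(0.2460+0.1190) + (1/5)(0.4610+0.2460) + (1/5)(0.6780+0.4610) + (1/5)(1.0000+0.6780)
  = 0.0238 + 0.0730 + 0.1414 + 0.2278 + 0.3356 = 0.8016
G = 1 − 0.8016 = 0.1984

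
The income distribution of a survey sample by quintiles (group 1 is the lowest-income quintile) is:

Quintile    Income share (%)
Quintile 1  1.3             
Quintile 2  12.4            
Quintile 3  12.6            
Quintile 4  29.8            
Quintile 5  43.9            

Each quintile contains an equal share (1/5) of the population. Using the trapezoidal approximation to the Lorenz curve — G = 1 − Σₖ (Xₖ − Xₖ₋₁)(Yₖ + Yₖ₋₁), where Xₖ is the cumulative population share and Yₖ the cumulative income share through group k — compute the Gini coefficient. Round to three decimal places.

Cumulative income shares Yₖ: 0.0130, 0.1370, 0.2630, 0.5610, 1.0000
Σ (Xₖ−Xₖ₋₁)(Yₖ+Yₖ₋₁) = (1/5)(0.0130+0.0000) + (1/5)(0.1370+0.0130) + (1/5)(0.2630+0.1370) + (1/5)(0.5610+0.2630) + (1/5)(1.0000+0.5610)
  = 0.0026 + 0.0300 + 0.0800 + 0.1648 + 0.3122 = 0.5896
G = 1 − 0.5896 = 0.4104

0.410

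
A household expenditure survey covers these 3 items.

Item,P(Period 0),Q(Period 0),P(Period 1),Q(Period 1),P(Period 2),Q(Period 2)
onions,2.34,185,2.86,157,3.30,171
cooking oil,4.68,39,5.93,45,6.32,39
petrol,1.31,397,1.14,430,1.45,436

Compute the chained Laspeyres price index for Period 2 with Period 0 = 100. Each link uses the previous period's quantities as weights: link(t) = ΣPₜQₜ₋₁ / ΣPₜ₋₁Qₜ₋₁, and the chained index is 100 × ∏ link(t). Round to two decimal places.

126.30

Link Period 0→Period 1:
ΣP(Period 1)Q(Period 0) = 2.86×185 + 5.93×39 + 1.14×397 = 529.1 + 231.27 + 452.58 = 1212.95
ΣP(Period 0)Q(Period 0) = 2.34×185 + 4.68×39 + 1.31×397 = 432.9 + 182.52 + 520.07 = 1135.49
link = 1212.95/1135.49 = 1.068217
Link Period 1→Period 2:
ΣP(Period 2)Q(Period 1) = 3.30×157 + 6.32×45 + 1.45×430 = 518.1 + 284.4 + 623.5 = 1426
ΣP(Period 1)Q(Period 1) = 2.86×157 + 5.93×45 + 1.14×430 = 449.02 + 266.85 + 490.2 = 1206.07
link = 1426/1206.07 = 1.182353
Chained index = 100 × 1.068217 × 1.182353 = 126.3009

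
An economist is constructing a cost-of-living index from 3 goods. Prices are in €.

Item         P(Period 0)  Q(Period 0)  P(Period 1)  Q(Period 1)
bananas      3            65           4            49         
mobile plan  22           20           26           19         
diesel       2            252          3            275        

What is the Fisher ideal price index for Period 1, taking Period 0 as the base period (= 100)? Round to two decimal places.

135.36

Laspeyres component (base-period weights):
ΣP(Period 1)Q(Period 0) = 4×65 + 26×20 + 3×252 = 260 + 520 + 756 = 1536
ΣP(Period 0)Q(Period 0) = 3×65 + 22×20 + 2×252 = 195 + 440 + 504 = 1139
L = 1536 / 1139 × 100 = 134.8551
Paasche component (current-period weights):
ΣP(Period 1)Q(Period 1) = 4×49 + 26×19 + 3×275 = 196 + 494 + 825 = 1515
ΣP(Period 0)Q(Period 1) = 3×49 + 22×19 + 2×275 = 147 + 418 + 550 = 1115
P = 1515 / 1115 × 100 = 135.8744
Fisher = √(L × P) = √(134.8551 × 135.8744) = 135.3638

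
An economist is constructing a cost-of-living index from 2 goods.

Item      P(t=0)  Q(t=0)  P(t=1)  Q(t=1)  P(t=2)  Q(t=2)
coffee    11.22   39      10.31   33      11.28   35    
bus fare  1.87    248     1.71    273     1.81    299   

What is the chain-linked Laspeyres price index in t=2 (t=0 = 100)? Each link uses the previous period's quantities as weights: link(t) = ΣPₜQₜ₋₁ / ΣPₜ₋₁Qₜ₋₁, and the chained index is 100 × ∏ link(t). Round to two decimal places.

98.40

Link t=0→t=1:
ΣP(t=1)Q(t=0) = 10.31×39 + 1.71×248 = 402.09 + 424.08 = 826.17
ΣP(t=0)Q(t=0) = 11.22×39 + 1.87×248 = 437.58 + 463.76 = 901.34
link = 826.17/901.34 = 0.916602
Link t=1→t=2:
ΣP(t=2)Q(t=1) = 11.28×33 + 1.81×273 = 372.24 + 494.13 = 866.37
ΣP(t=1)Q(t=1) = 10.31×33 + 1.71×273 = 340.23 + 466.83 = 807.06
link = 866.37/807.06 = 1.073489
Chained index = 100 × 0.916602 × 1.073489 = 98.3962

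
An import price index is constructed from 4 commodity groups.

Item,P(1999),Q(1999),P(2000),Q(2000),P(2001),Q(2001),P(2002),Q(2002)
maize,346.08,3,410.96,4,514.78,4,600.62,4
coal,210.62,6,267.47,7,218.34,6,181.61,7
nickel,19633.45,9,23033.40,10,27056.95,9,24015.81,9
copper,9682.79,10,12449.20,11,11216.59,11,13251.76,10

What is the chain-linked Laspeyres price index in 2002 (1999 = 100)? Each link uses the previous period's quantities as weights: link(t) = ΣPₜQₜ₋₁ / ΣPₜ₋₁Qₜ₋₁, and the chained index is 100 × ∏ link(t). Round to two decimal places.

Link 1999→2000:
ΣP(2000)Q(1999) = 410.96×3 + 267.47×6 + 23033.40×9 + 12449.20×10 = 1232.88 + 1604.82 + 207300.6 + 124492 = 334630.3
ΣP(1999)Q(1999) = 346.08×3 + 210.62×6 + 19633.45×9 + 9682.79×10 = 1038.24 + 1263.72 + 176701.05 + 96827.9 = 275830.91
link = 334630.3/275830.91 = 1.213172
Link 2000→2001:
ΣP(2001)Q(2000) = 514.78×4 + 218.34×7 + 27056.95×10 + 11216.59×11 = 2059.12 + 1528.38 + 270569.5 + 123382.49 = 397539.49
ΣP(2000)Q(2000) = 410.96×4 + 267.47×7 + 23033.40×10 + 12449.20×11 = 1643.84 + 1872.29 + 230334 + 136941.2 = 370791.33
link = 397539.49/370791.33 = 1.072138
Link 2001→2002:
ΣP(2002)Q(2001) = 600.62×4 + 181.61×6 + 24015.81×9 + 13251.76×11 = 2402.48 + 1089.66 + 216142.29 + 145769.36 = 365403.79
ΣP(2001)Q(2001) = 514.78×4 + 218.34×6 + 27056.95×9 + 11216.59×11 = 2059.12 + 1310.04 + 243512.55 + 123382.49 = 370264.2
link = 365403.79/370264.2 = 0.986873
Chained index = 100 × 1.213172 × 1.072138 × 0.986873 = 128.3614

128.36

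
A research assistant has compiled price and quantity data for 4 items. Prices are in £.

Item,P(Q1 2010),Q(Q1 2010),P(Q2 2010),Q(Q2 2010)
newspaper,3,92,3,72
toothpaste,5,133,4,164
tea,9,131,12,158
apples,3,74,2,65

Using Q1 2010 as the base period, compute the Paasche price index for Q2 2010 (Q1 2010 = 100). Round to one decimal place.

Paasche price index uses current-period quantities as weights.
ΣP(Q2 2010)·Q(Q2 2010) = 3×72 + 4×164 + 12×158 + 2×65 = 216 + 656 + 1896 + 130 = 2898
ΣP(Q1 2010)·Q(Q2 2010) = 3×72 + 5×164 + 9×158 + 3×65 = 216 + 820 + 1422 + 195 = 2653
Index = 2898 / 2653 × 100 = 109.2348

109.2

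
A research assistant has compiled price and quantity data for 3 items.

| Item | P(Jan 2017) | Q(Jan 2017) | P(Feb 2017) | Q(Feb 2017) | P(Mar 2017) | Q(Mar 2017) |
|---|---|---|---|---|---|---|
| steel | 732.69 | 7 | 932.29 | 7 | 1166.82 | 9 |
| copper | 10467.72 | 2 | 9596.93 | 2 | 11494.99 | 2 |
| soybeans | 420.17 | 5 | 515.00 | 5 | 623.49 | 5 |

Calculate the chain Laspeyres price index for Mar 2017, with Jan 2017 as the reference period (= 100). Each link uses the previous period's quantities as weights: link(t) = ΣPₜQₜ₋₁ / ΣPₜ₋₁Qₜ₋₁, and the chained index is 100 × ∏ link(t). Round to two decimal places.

121.69

Link Jan 2017→Feb 2017:
ΣP(Feb 2017)Q(Jan 2017) = 932.29×7 + 9596.93×2 + 515.00×5 = 6526.03 + 19193.86 + 2575 = 28294.89
ΣP(Jan 2017)Q(Jan 2017) = 732.69×7 + 10467.72×2 + 420.17×5 = 5128.83 + 20935.44 + 2100.85 = 28165.12
link = 28294.89/28165.12 = 1.004607
Link Feb 2017→Mar 2017:
ΣP(Mar 2017)Q(Feb 2017) = 1166.82×7 + 11494.99×2 + 623.49×5 = 8167.74 + 22989.98 + 3117.45 = 34275.17
ΣP(Feb 2017)Q(Feb 2017) = 932.29×7 + 9596.93×2 + 515.00×5 = 6526.03 + 19193.86 + 2575 = 28294.89
link = 34275.17/28294.89 = 1.211355
Chained index = 100 × 1.004607 × 1.211355 = 121.6937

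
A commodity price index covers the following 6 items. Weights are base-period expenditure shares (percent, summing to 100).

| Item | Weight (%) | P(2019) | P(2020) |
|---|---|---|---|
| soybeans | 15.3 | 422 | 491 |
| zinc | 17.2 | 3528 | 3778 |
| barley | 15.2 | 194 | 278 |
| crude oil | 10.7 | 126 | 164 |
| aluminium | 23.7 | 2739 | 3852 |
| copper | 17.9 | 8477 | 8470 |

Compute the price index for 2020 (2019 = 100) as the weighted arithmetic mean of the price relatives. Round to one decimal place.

soybeans: 15.3 × (491/422) = 15.3 × 1.163507 = 17.8017
zinc: 17.2 × (3778/3528) = 17.2 × 1.070862 = 18.4188
barley: 15.2 × (278/194) = 15.2 × 1.432990 = 21.7814
crude oil: 10.7 × (164/126) = 10.7 × 1.301587 = 13.9270
aluminium: 23.7 × (3852/2739) = 23.7 × 1.406353 = 33.3306
copper: 17.9 × (8470/8477) = 17.9 × 0.999174 = 17.8852
Index = Σ wᵢ·(p₁ᵢ/p₀ᵢ) = 17.8017 + 18.4188 + 21.7814 + 13.9270 + 33.3306 + 17.8852 = 123.1447

123.1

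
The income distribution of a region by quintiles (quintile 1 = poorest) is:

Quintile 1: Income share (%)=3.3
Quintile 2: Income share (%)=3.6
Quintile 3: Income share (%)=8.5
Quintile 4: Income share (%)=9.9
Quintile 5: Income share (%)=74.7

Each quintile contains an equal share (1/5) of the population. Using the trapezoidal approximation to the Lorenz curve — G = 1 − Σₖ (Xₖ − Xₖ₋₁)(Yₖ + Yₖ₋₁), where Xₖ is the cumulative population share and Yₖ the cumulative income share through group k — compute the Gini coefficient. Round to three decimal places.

Cumulative income shares Yₖ: 0.0330, 0.0690, 0.1540, 0.2530, 1.0000
Σ (Xₖ−Xₖ₋₁)(Yₖ+Yₖ₋₁) = (1/5)(0.0330+0.0000) + (1/5)(0.0690+0.0330) + (1/5)(0.1540+0.0690) + (1/5)(0.2530+0.1540) + (1/5)(1.0000+0.2530)
  = 0.0066 + 0.0204 + 0.0446 + 0.0814 + 0.2506 = 0.4036
G = 1 − 0.4036 = 0.5964

0.596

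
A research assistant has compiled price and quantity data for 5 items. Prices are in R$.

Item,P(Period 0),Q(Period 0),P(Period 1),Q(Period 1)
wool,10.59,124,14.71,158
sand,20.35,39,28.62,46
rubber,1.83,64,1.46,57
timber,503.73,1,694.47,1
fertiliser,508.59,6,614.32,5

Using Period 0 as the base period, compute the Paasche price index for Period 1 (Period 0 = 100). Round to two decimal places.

Paasche price index uses current-period quantities as weights.
ΣP(Period 1)·Q(Period 1) = 14.71×158 + 28.62×46 + 1.46×57 + 694.47×1 + 614.32×5 = 2324.18 + 1316.52 + 83.22 + 694.47 + 3071.6 = 7489.99
ΣP(Period 0)·Q(Period 1) = 10.59×158 + 20.35×46 + 1.83×57 + 503.73×1 + 508.59×5 = 1673.22 + 936.1 + 104.31 + 503.73 + 2542.95 = 5760.31
Index = 7489.99 / 5760.31 × 100 = 130.0276

130.03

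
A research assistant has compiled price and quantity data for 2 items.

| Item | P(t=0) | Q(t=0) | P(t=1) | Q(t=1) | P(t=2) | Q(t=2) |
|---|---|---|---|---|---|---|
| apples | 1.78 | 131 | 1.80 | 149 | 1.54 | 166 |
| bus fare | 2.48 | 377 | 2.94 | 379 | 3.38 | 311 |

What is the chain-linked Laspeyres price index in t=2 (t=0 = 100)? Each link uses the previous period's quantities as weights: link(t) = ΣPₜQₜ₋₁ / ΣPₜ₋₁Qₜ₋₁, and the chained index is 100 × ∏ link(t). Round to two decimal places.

Link t=0→t=1:
ΣP(t=1)Q(t=0) = 1.80×131 + 2.94×377 = 235.8 + 1108.38 = 1344.18
ΣP(t=0)Q(t=0) = 1.78×131 + 2.48×377 = 233.18 + 934.96 = 1168.14
link = 1344.18/1168.14 = 1.150701
Link t=1→t=2:
ΣP(t=2)Q(t=1) = 1.54×149 + 3.38×379 = 229.46 + 1281.02 = 1510.48
ΣP(t=1)Q(t=1) = 1.80×149 + 2.94×379 = 268.2 + 1114.26 = 1382.46
link = 1510.48/1382.46 = 1.092603
Chained index = 100 × 1.150701 × 1.092603 = 125.7260

125.73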